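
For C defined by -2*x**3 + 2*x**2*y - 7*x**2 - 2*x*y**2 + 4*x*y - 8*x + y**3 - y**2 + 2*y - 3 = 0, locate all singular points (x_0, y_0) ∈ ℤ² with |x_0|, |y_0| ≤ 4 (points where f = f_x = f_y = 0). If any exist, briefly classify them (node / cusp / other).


Singular points: {(-1, 0)}; classification: node.

Compute partial derivatives:
  f_x = -6*x**2 + 4*x*y - 14*x - 2*y**2 + 4*y - 8.
  f_y = 2*x**2 - 4*x*y + 4*x + 3*y**2 - 2*y + 2.
Scan x_0 ∈ {−4, ..., 4}. For each x_0, f_y(x_0, y) is a polynomial in y; find its integer roots y ∈ {−4, ..., 4}, then test f_x and f at those candidates.
  x = -4: f_y(-4, y) = 3*y**2 + 14*y + 18; no integer root y with |y| ≤ 4.
  x = -3: f_y(-3, y) = 3*y**2 + 10*y + 8; vanishes at y ∈ {-2}. (-3, -2): f_x = -12 ≠ 0.
  x = -2: f_y(-2, y) = 3*y**2 + 6*y + 2; no integer root y with |y| ≤ 4.
  x = -1: f_y(-1, y) = 3*y**2 + 2*y; vanishes at y ∈ {0}. (-1, 0): f_x = 0, f = 0 — SINGULAR.
  x = 0: f_y(0, y) = 3*y**2 - 2*y + 2; no integer root y with |y| ≤ 4.
  x = 1: f_y(1, y) = 3*y**2 - 6*y + 8; no integer root y with |y| ≤ 4.
  x = 2: f_y(2, y) = 3*y**2 - 10*y + 18; no integer root y with |y| ≤ 4.
  x = 3: f_y(3, y) = 3*y**2 - 14*y + 32; no integer root y with |y| ≤ 4.
  x = 4: f_y(4, y) = 3*y**2 - 18*y + 50; no integer root y with |y| ≤ 4.
Only singular point on the grid: (-1, 0).
Classify: substitute x = -1 + u, y = 0 + v and expand: f = -2*u**3 + 2*u**2*v - u**2 - 2*u*v**2 + v**3 + v**2.
No constant or linear terms (consistent with a singular point). Quadratic part: -u**2 + v**2. Cubic part: -2*u**3 + 2*u**2*v - 2*u*v**2 + v**3.
The quadratic part v**2 - u**2 = (v − u)(v + u) splits into two distinct linear factors, so there are two distinct tangent lines y − 0 = ±(x − -1) — this is a node (ordinary double point).
Classification: node.


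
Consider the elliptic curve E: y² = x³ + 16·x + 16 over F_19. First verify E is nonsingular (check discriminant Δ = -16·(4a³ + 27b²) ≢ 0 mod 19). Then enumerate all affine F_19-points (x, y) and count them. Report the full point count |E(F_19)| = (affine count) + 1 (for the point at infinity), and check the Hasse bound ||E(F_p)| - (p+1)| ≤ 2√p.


Affine points = {(0, 4), (0, 15), (4, 7), (4, 12), (6, 9), (6, 10), (10, 6), (10, 13), (12, 6), (12, 13), (14, 1), (14, 18), (16, 6), (16, 13)}; affine count = 14; |E(F_19)| = 15.

Discriminant check: Δ ∝ 4a³ + 27b² = 4·16³ + 27·16² = 4·4096 + 27·256 ≡ 2 (mod 19). Nonzero ⇒ E is nonsingular.
For each x ∈ F_19, compute rhs = x³ + 16·x + 16 mod 19, then count y ∈ F_19 with y² ≡ rhs.
  x = 0: rhs = 16, matching y values: 4, 15 (2 points).
  x = 1: rhs = 14, matching y values: none (0 points).
  x = 2: rhs = 18, matching y values: none (0 points).
  x = 3: rhs = 15, matching y values: none (0 points).
  x = 4: rhs = 11, matching y values: 7, 12 (2 points).
  x = 5: rhs = 12, matching y values: none (0 points).
  x = 6: rhs = 5, matching y values: 9, 10 (2 points).
  x = 7: rhs = 15, matching y values: none (0 points).
  x = 8: rhs = 10, matching y values: none (0 points).
  x = 9: rhs = 15, matching y values: none (0 points).
  x = 10: rhs = 17, matching y values: 6, 13 (2 points).
  x = 11: rhs = 3, matching y values: none (0 points).
  x = 12: rhs = 17, matching y values: 6, 13 (2 points).
  x = 13: rhs = 8, matching y values: none (0 points).
  x = 14: rhs = 1, matching y values: 1, 18 (2 points).
  x = 15: rhs = 2, matching y values: none (0 points).
  x = 16: rhs = 17, matching y values: 6, 13 (2 points).
  x = 17: rhs = 14, matching y values: none (0 points).
  x = 18: rhs = 18, matching y values: none (0 points).
Total affine count: 14.
Full point count |E(F_19)| = 14 + 1 = 15.
Hasse bound: |15 − (19+1)| = |-5| = 5 ≤ 2√19 ≈ 8.7178 ✓.


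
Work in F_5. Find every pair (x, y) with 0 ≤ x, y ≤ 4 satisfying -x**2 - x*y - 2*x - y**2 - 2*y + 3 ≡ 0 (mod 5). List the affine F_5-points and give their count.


Affine F_5-points: {(0, 1), (0, 2), (1, 0), (1, 2), (2, 0), (2, 1)}; count = 6.

For each of the 25 pairs (x, y) ∈ F_5², evaluate f(x, y) mod 5. Record the zeros.
  x = 0: [0↦3, 1↦0, 2↦0, 3↦3, 4↦4]  zeros at y ∈ {1, 2}
  x = 1: [0↦0, 1↦1, 2↦0, 3↦2, 4↦2]  zeros at y ∈ {0, 2}
  x = 2: [0↦0, 1↦0, 2↦3, 3↦4, 4↦3]  zeros at y ∈ {0, 1}
  x = 3: [0↦3, 1↦2, 2↦4, 3↦4, 4↦2]  zeros at y ∈ ∅
  x = 4: [0↦4, 1↦2, 2↦3, 3↦2, 4↦4]  zeros at y ∈ ∅
Collecting zeros: affine points = {(0, 1), (0, 2), (1, 0), (1, 2), (2, 0), (2, 1)}.
Total count |C(F_5)_aff| = 6.


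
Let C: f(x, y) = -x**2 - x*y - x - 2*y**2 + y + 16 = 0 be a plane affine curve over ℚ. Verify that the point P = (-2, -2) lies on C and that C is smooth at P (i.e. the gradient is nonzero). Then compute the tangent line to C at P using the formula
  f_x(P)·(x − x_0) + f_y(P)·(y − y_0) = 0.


Tangent line at P: 5*x + 11*y + 32 = 0.

Step 1: f(-2, -2) = 0, so P lies on C.
Step 2: partial derivatives
  f_x(x, y) = -2*x - y - 1, f_y(x, y) = -x - 4*y + 1.
  f_x(P) = 5, f_y(P) = 11 (gradient nonzero, so P is smooth).
Step 3: tangent line at P: 5·(x − -2) + 11·(y − -2) = 0.
Expanding: 5*x + 11*y + 32 = 0.


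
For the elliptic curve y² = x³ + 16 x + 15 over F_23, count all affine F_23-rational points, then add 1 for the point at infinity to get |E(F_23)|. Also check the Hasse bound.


Affine points = {(1, 3), (1, 20), (2, 3), (2, 20), (5, 6), (5, 17), (10, 5), (10, 18), (11, 2), (11, 21), (12, 7), (12, 16), (14, 4), (14, 19), (17, 5), (17, 18), (19, 5), (19, 18), (20, 3), (20, 20)}; affine count = 20; |E(F_23)| = 21.

Discriminant check: Δ ∝ 4a³ + 27b² = 4·16³ + 27·15² = 4·4096 + 27·225 ≡ 11 (mod 23). Nonzero ⇒ E is nonsingular.
For each x ∈ F_23, compute rhs = x³ + 16·x + 15 mod 23, then count y ∈ F_23 with y² ≡ rhs.
  x = 0: rhs = 15, matching y values: none (0 points).
  x = 1: rhs = 9, matching y values: 3, 20 (2 points).
  x = 2: rhs = 9, matching y values: 3, 20 (2 points).
  x = 3: rhs = 21, matching y values: none (0 points).
  x = 4: rhs = 5, matching y values: none (0 points).
  x = 5: rhs = 13, matching y values: 6, 17 (2 points).
  x = 6: rhs = 5, matching y values: none (0 points).
  x = 7: rhs = 10, matching y values: none (0 points).
  x = 8: rhs = 11, matching y values: none (0 points).
  x = 9: rhs = 14, matching y values: none (0 points).
  x = 10: rhs = 2, matching y values: 5, 18 (2 points).
  x = 11: rhs = 4, matching y values: 2, 21 (2 points).
  x = 12: rhs = 3, matching y values: 7, 16 (2 points).
  x = 13: rhs = 5, matching y values: none (0 points).
  x = 14: rhs = 16, matching y values: 4, 19 (2 points).
  x = 15: rhs = 19, matching y values: none (0 points).
  x = 16: rhs = 20, matching y values: none (0 points).
  x = 17: rhs = 2, matching y values: 5, 18 (2 points).
  x = 18: rhs = 17, matching y values: none (0 points).
  x = 19: rhs = 2, matching y values: 5, 18 (2 points).
  x = 20: rhs = 9, matching y values: 3, 20 (2 points).
  x = 21: rhs = 21, matching y values: none (0 points).
  x = 22: rhs = 21, matching y values: none (0 points).
Total affine count: 20.
Full point count |E(F_23)| = 20 + 1 = 21.
Hasse bound: |21 − (23+1)| = |-3| = 3 ≤ 2√23 ≈ 9.5917 ✓.


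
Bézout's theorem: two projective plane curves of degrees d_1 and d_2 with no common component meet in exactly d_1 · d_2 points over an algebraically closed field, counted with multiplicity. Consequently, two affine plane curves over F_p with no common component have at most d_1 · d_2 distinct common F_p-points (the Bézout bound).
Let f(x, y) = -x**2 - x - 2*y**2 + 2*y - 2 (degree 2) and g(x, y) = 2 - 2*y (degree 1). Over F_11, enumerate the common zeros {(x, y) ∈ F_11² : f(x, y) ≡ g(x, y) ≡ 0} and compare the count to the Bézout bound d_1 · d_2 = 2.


Common zeros: {(4, 1), (6, 1)}; count = 2; Bézout bound = 2.

deg(f) = 2, deg(g) = 1, so Bézout bound = 2.
Scan x ∈ F_11. For each x, list the y ∈ F_11 with f(x, y) ≡ 0 and those with g(x, y) ≡ 0 (mod 11); the common zeros in that column are the intersection.
  x = 0: f ≡ 0 at y ∈ ∅; g ≡ 0 at y ∈ {1}; common: ∅.
  x = 1: f ≡ 0 at y ∈ {5, 7}; g ≡ 0 at y ∈ {1}; common: ∅.
  x = 2: f ≡ 0 at y ∈ ∅; g ≡ 0 at y ∈ {1}; common: ∅.
  x = 3: f ≡ 0 at y ∈ ∅; g ≡ 0 at y ∈ {1}; common: ∅.
  x = 4: f ≡ 0 at y ∈ {0, 1}; g ≡ 0 at y ∈ {1}; common: {1}.
  x = 5: f ≡ 0 at y ∈ {3, 9}; g ≡ 0 at y ∈ {1}; common: ∅.
  x = 6: f ≡ 0 at y ∈ {0, 1}; g ≡ 0 at y ∈ {1}; common: {1}.
  x = 7: f ≡ 0 at y ∈ ∅; g ≡ 0 at y ∈ {1}; common: ∅.
  x = 8: f ≡ 0 at y ∈ ∅; g ≡ 0 at y ∈ {1}; common: ∅.
  x = 9: f ≡ 0 at y ∈ {5, 7}; g ≡ 0 at y ∈ {1}; common: ∅.
  x = 10: f ≡ 0 at y ∈ ∅; g ≡ 0 at y ∈ {1}; common: ∅.
Collecting: common zeros = {(4, 1), (6, 1)}, so the count is 2.
Comparison with the Bézout bound: 2 ≤ 2 = deg(f)·deg(g), as expected for curves with no common component (the bound is attained).


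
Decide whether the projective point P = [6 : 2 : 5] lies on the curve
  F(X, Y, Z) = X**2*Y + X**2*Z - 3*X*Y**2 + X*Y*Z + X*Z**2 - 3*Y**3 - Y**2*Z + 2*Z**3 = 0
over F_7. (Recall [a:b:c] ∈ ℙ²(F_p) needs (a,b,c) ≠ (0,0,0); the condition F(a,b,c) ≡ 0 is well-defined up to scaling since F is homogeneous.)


F(6,2,5) ≡ 1 (mod 7); P is NOT on the curve.

Evaluate F(6, 2, 5) term-by-term (mod 7).
  X**2*Y ↦ 1·36·2·1 = 72
  X**2*Z ↦ 1·36·1·5 = 180
  -3*X*Y**2 ↦ -3·6·4·1 = -72
  X*Y*Z ↦ 1·6·2·5 = 60
  X*Z**2 ↦ 1·6·1·25 = 150
  -3*Y**3 ↦ -3·1·8·1 = -24
  -Y**2*Z ↦ -1·1·4·5 = -20
  2*Z**3 ↦ 2·1·1·125 = 250
Sum: F(6, 2, 5) = (72) + (180) + (-72) + (60) + (150) + (-24) + (-20) + (250) = 596.
Reducing mod 7: 596 ≡ 1 (mod 7).
Since F(a, b, c) ≡ 1 ≠ 0 (mod 7), P does NOT lie on the curve.


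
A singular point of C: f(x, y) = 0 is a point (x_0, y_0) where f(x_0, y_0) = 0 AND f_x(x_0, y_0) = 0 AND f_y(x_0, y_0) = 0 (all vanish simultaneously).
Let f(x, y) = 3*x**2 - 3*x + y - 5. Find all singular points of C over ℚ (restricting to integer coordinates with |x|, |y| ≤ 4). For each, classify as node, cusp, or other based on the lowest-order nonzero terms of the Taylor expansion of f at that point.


No singular points in the scanned grid; C is smooth there.

Compute partial derivatives:
  f_x = 6*x - 3.
  f_y = 1.
f_y = 1 is a nonzero constant, so f_y never vanishes: no point (x, y) can satisfy f = f_x = f_y = 0. In particular no (x, y) ∈ {−4, ..., 4}² is singular; the curve is smooth.


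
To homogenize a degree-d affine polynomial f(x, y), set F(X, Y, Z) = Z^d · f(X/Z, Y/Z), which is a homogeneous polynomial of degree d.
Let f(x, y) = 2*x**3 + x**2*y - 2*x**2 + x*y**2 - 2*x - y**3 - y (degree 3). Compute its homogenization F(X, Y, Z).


F(X, Y, Z) = 2*X**3 + X**2*Y - 2*X**2*Z + X*Y**2 - 2*X*Z**2 - Y**3 - Y*Z**2

deg(f) = 3.
Substitute x = X/Z, y = Y/Z into f, then multiply by Z^3.
  monomial 2·x^3·y^0 ↦ 2·X^3·Y^0·Z^0.
  monomial 1·x^2·y^1 ↦ 1·X^2·Y^1·Z^0.
  monomial -2·x^2·y^0 ↦ -2·X^2·Y^0·Z^1.
  monomial 1·x^1·y^2 ↦ 1·X^1·Y^2·Z^0.
  monomial -2·x^1·y^0 ↦ -2·X^1·Y^0·Z^2.
  monomial -1·x^0·y^3 ↦ -1·X^0·Y^3·Z^0.
  monomial -1·x^0·y^1 ↦ -1·X^0·Y^1·Z^2.
Collecting: F(X, Y, Z) = 2*X**3 + X**2*Y - 2*X**2*Z + X*Y**2 - 2*X*Z**2 - Y**3 - Y*Z**2.


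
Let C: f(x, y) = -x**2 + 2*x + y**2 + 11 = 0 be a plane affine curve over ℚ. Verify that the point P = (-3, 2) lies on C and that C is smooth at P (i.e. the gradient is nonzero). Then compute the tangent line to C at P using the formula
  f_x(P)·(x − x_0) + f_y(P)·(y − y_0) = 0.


Tangent line at P: 8*x + 4*y + 16 = 0.

Step 1: f(-3, 2) = 0, so P lies on C.
Step 2: partial derivatives
  f_x(x, y) = 2 - 2*x, f_y(x, y) = 2*y.
  f_x(P) = 8, f_y(P) = 4 (gradient nonzero, so P is smooth).
Step 3: tangent line at P: 8·(x − -3) + 4·(y − 2) = 0.
Expanding: 8*x + 4*y + 16 = 0.


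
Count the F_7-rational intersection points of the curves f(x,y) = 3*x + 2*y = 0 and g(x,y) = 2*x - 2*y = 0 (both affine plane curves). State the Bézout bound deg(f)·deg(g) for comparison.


Common zeros: {(0, 0)}; count = 1; Bézout bound = 1.

deg(f) = 1, deg(g) = 1, so Bézout bound = 1.
Scan x ∈ F_7. For each x, list the y ∈ F_7 with f(x, y) ≡ 0 and those with g(x, y) ≡ 0 (mod 7); the common zeros in that column are the intersection.
  x = 0: f ≡ 0 at y ∈ {0}; g ≡ 0 at y ∈ {0}; common: {0}.
  x = 1: f ≡ 0 at y ∈ {2}; g ≡ 0 at y ∈ {1}; common: ∅.
  x = 2: f ≡ 0 at y ∈ {4}; g ≡ 0 at y ∈ {2}; common: ∅.
  x = 3: f ≡ 0 at y ∈ {6}; g ≡ 0 at y ∈ {3}; common: ∅.
  x = 4: f ≡ 0 at y ∈ {1}; g ≡ 0 at y ∈ {4}; common: ∅.
  x = 5: f ≡ 0 at y ∈ {3}; g ≡ 0 at y ∈ {5}; common: ∅.
  x = 6: f ≡ 0 at y ∈ {5}; g ≡ 0 at y ∈ {6}; common: ∅.
Collecting: common zeros = {(0, 0)}, so the count is 1.
Comparison with the Bézout bound: 1 ≤ 1 = deg(f)·deg(g), as expected for curves with no common component (the bound is attained).


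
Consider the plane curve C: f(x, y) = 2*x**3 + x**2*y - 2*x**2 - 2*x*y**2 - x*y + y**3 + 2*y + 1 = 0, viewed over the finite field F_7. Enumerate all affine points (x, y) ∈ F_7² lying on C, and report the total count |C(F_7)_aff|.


Affine F_7-points: {(2, 6), (5, 6), (6, 2)}; count = 3.

For each of the 49 pairs (x, y) ∈ F_7², evaluate f(x, y) mod 7. Record the zeros.
  x = 0: [0↦1, 1↦4, 2↦6, 3↦6, 4↦3, 5↦3, 6↦5]  zeros at y ∈ ∅
  x = 1: [0↦1, 1↦2, 2↦5, 3↦2, 4↦6, 5↦2, 6↦3]  zeros at y ∈ ∅
  x = 2: [0↦2, 1↦3, 2↦2, 3↦5, 4↦4, 5↦5, 6↦0]  zeros at y ∈ {6}
  x = 3: [0↦2, 1↦5, 2↦2, 3↦6, 4↦2, 5↦3, 6↦1]  zeros at y ∈ ∅
  x = 4: [0↦6, 1↦6, 2↦3, 3↦3, 4↦5, 5↦1, 6↦4]  zeros at y ∈ ∅
  x = 5: [0↦5, 1↦4, 2↦3, 3↦1, 4↦4, 5↦4, 6↦0]  zeros at y ∈ {6}
  x = 6: [0↦4, 1↦4, 2↦0, 3↦5, 4↦4, 5↦3, 6↦1]  zeros at y ∈ {2}
Collecting zeros: affine points = {(2, 6), (5, 6), (6, 2)}.
Total count |C(F_7)_aff| = 3.


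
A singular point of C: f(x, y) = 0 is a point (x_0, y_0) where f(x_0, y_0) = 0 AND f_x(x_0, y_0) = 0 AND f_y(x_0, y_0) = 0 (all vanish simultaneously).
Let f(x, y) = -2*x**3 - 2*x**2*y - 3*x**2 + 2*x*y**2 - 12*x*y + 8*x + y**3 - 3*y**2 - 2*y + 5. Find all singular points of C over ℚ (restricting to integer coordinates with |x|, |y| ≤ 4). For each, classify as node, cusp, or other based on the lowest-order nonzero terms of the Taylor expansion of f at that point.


Singular points: {(-1, 2)}; classification: node.

Compute partial derivatives:
  f_x = -6*x**2 - 4*x*y - 6*x + 2*y**2 - 12*y + 8.
  f_y = -2*x**2 + 4*x*y - 12*x + 3*y**2 - 6*y - 2.
Scan x_0 ∈ {−4, ..., 4}. For each x_0, f_y(x_0, y) is a polynomial in y; find its integer roots y ∈ {−4, ..., 4}, then test f_x and f at those candidates.
  x = -4: f_y(-4, y) = 3*y**2 - 22*y + 14; no integer root y with |y| ≤ 4.
  x = -3: f_y(-3, y) = 3*y**2 - 18*y + 16; no integer root y with |y| ≤ 4.
  x = -2: f_y(-2, y) = 3*y**2 - 14*y + 14; no integer root y with |y| ≤ 4.
  x = -1: f_y(-1, y) = 3*y**2 - 10*y + 8; vanishes at y ∈ {2}. (-1, 2): f_x = 0, f = 0 — SINGULAR.
  x = 0: f_y(0, y) = 3*y**2 - 6*y - 2; no integer root y with |y| ≤ 4.
  x = 1: f_y(1, y) = 3*y**2 - 2*y - 16; vanishes at y ∈ {-2}. (1, -2): f_x = 36 ≠ 0.
  x = 2: f_y(2, y) = 3*y**2 + 2*y - 34; no integer root y with |y| ≤ 4.
  x = 3: f_y(3, y) = 3*y**2 + 6*y - 56; no integer root y with |y| ≤ 4.
  x = 4: f_y(4, y) = 3*y**2 + 10*y - 82; no integer root y with |y| ≤ 4.
Only singular point on the grid: (-1, 2).
Classify: substitute x = -1 + u, y = 2 + v and expand: f = -2*u**3 - 2*u**2*v - u**2 + 2*u*v**2 + v**3 + v**2.
No constant or linear terms (consistent with a singular point). Quadratic part: -u**2 + v**2. Cubic part: -2*u**3 - 2*u**2*v + 2*u*v**2 + v**3.
The quadratic part v**2 - u**2 = (v − u)(v + u) splits into two distinct linear factors, so there are two distinct tangent lines y − 2 = ±(x − -1) — this is a node (ordinary double point).
Classification: node.


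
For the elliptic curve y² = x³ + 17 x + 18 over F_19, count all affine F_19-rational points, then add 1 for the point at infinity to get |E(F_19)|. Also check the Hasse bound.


Affine points = {(1, 6), (1, 13), (3, 1), (3, 18), (4, 6), (4, 13), (5, 0), (7, 9), (7, 10), (8, 1), (8, 18), (9, 8), (9, 11), (11, 4), (11, 15), (13, 2), (13, 17), (14, 6), (14, 13), (15, 0), (16, 4), (16, 15), (18, 0)}; affine count = 23; |E(F_19)| = 24.

Discriminant check: Δ ∝ 4a³ + 27b² = 4·17³ + 27·18² = 4·4913 + 27·324 ≡ 14 (mod 19). Nonzero ⇒ E is nonsingular.
For each x ∈ F_19, compute rhs = x³ + 17·x + 18 mod 19, then count y ∈ F_19 with y² ≡ rhs.
  x = 0: rhs = 18, matching y values: none (0 points).
  x = 1: rhs = 17, matching y values: 6, 13 (2 points).
  x = 2: rhs = 3, matching y values: none (0 points).
  x = 3: rhs = 1, matching y values: 1, 18 (2 points).
  x = 4: rhs = 17, matching y values: 6, 13 (2 points).
  x = 5: rhs = 0, matching y values: 0 (1 points).
  x = 6: rhs = 13, matching y values: none (0 points).
  x = 7: rhs = 5, matching y values: 9, 10 (2 points).
  x = 8: rhs = 1, matching y values: 1, 18 (2 points).
  x = 9: rhs = 7, matching y values: 8, 11 (2 points).
  x = 10: rhs = 10, matching y values: none (0 points).
  x = 11: rhs = 16, matching y values: 4, 15 (2 points).
  x = 12: rhs = 12, matching y values: none (0 points).
  x = 13: rhs = 4, matching y values: 2, 17 (2 points).
  x = 14: rhs = 17, matching y values: 6, 13 (2 points).
  x = 15: rhs = 0, matching y values: 0 (1 points).
  x = 16: rhs = 16, matching y values: 4, 15 (2 points).
  x = 17: rhs = 14, matching y values: none (0 points).
  x = 18: rhs = 0, matching y values: 0 (1 points).
Total affine count: 23.
Full point count |E(F_19)| = 23 + 1 = 24.
Hasse bound: |24 − (19+1)| = |4| = 4 ≤ 2√19 ≈ 8.7178 ✓.


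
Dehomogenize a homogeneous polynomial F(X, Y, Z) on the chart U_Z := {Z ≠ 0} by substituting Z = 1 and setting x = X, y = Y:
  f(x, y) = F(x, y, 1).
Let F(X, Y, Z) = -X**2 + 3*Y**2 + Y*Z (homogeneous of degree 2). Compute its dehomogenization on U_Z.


f(x, y) = -x**2 + 3*y**2 + y

On U_Z we set Z = 1. Each monomial c·X^i·Y^j·Z^k in F becomes c·x^i·y^j·1^k = c·x^i·y^j.
Substituting Z = 1: F(X, Y, 1) = -x**2 + 3*y**2 + y.
Note: deg(f) ≤ deg(F) = 2; strict inequality happens when F is divisible by Z (lost terms).


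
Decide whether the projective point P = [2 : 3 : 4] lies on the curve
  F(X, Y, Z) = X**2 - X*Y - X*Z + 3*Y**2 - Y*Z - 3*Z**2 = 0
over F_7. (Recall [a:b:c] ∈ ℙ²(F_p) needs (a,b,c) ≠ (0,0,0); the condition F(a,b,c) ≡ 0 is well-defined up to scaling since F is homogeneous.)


F(2,3,4) ≡ 6 (mod 7); P is NOT on the curve.

Evaluate F(2, 3, 4) term-by-term (mod 7).
  X**2 ↦ 1·4·1·1 = 4
  -X*Y ↦ -1·2·3·1 = -6
  -X*Z ↦ -1·2·1·4 = -8
  3*Y**2 ↦ 3·1·9·1 = 27
  -Y*Z ↦ -1·1·3·4 = -12
  -3*Z**2 ↦ -3·1·1·16 = -48
Sum: F(2, 3, 4) = (4) + (-6) + (-8) + (27) + (-12) + (-48) = -43.
Reducing mod 7: -43 ≡ 6 (mod 7).
Since F(a, b, c) ≡ 6 ≠ 0 (mod 7), P does NOT lie on the curve.


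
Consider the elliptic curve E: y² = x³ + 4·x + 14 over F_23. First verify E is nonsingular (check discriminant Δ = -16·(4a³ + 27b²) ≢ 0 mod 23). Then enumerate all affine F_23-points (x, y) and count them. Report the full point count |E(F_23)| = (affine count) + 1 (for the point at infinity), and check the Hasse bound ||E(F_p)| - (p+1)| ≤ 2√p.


Affine points = {(4, 5), (4, 18), (6, 1), (6, 22), (8, 11), (8, 12), (11, 3), (11, 20), (13, 3), (13, 20), (14, 10), (14, 13), (17, 2), (17, 21), (19, 7), (19, 16), (22, 3), (22, 20)}; affine count = 18; |E(F_23)| = 19.

Discriminant check: Δ ∝ 4a³ + 27b² = 4·4³ + 27·14² = 4·64 + 27·196 ≡ 5 (mod 23). Nonzero ⇒ E is nonsingular.
For each x ∈ F_23, compute rhs = x³ + 4·x + 14 mod 23, then count y ∈ F_23 with y² ≡ rhs.
  x = 0: rhs = 14, matching y values: none (0 points).
  x = 1: rhs = 19, matching y values: none (0 points).
  x = 2: rhs = 7, matching y values: none (0 points).
  x = 3: rhs = 7, matching y values: none (0 points).
  x = 4: rhs = 2, matching y values: 5, 18 (2 points).
  x = 5: rhs = 21, matching y values: none (0 points).
  x = 6: rhs = 1, matching y values: 1, 22 (2 points).
  x = 7: rhs = 17, matching y values: none (0 points).
  x = 8: rhs = 6, matching y values: 11, 12 (2 points).
  x = 9: rhs = 20, matching y values: none (0 points).
  x = 10: rhs = 19, matching y values: none (0 points).
  x = 11: rhs = 9, matching y values: 3, 20 (2 points).
  x = 12: rhs = 19, matching y values: none (0 points).
  x = 13: rhs = 9, matching y values: 3, 20 (2 points).
  x = 14: rhs = 8, matching y values: 10, 13 (2 points).
  x = 15: rhs = 22, matching y values: none (0 points).
  x = 16: rhs = 11, matching y values: none (0 points).
  x = 17: rhs = 4, matching y values: 2, 21 (2 points).
  x = 18: rhs = 7, matching y values: none (0 points).
  x = 19: rhs = 3, matching y values: 7, 16 (2 points).
  x = 20: rhs = 21, matching y values: none (0 points).
  x = 21: rhs = 21, matching y values: none (0 points).
  x = 22: rhs = 9, matching y values: 3, 20 (2 points).
Total affine count: 18.
Full point count |E(F_23)| = 18 + 1 = 19.
Hasse bound: |19 − (23+1)| = |-5| = 5 ≤ 2√23 ≈ 9.5917 ✓.


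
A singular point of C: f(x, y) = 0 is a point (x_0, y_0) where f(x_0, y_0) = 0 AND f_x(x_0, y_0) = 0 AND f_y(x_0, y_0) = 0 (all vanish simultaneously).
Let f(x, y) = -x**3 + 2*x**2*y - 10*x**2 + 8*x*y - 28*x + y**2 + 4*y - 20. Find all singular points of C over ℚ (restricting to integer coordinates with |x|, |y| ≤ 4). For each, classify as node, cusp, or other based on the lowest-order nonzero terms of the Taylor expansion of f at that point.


Singular points: {(-2, 2)}; classification: cusp.

Compute partial derivatives:
  f_x = -3*x**2 + 4*x*y - 20*x + 8*y - 28.
  f_y = 2*x**2 + 8*x + 2*y + 4.
Scan x_0 ∈ {−4, ..., 4}. For each x_0, f_y(x_0, y) is a polynomial in y; find its integer roots y ∈ {−4, ..., 4}, then test f_x and f at those candidates.
  x = -4: f_y(-4, y) = 2*y + 4; vanishes at y ∈ {-2}. (-4, -2): f_x = 20 ≠ 0.
  x = -3: f_y(-3, y) = 2*y - 2; vanishes at y ∈ {1}. (-3, 1): f_x = 1 ≠ 0.
  x = -2: f_y(-2, y) = 2*y - 4; vanishes at y ∈ {2}. (-2, 2): f_x = 0, f = 0 — SINGULAR.
  x = -1: f_y(-1, y) = 2*y - 2; vanishes at y ∈ {1}. (-1, 1): f_x = -7 ≠ 0.
  x = 0: f_y(0, y) = 2*y + 4; vanishes at y ∈ {-2}. (0, -2): f_x = -44 ≠ 0.
  x = 1: f_y(1, y) = 2*y + 14; no integer root y with |y| ≤ 4.
  x = 2: f_y(2, y) = 2*y + 28; no integer root y with |y| ≤ 4.
  x = 3: f_y(3, y) = 2*y + 46; no integer root y with |y| ≤ 4.
  x = 4: f_y(4, y) = 2*y + 68; no integer root y with |y| ≤ 4.
Only singular point on the grid: (-2, 2).
Classify: substitute x = -2 + u, y = 2 + v and expand: f = -u**3 + 2*u**2*v + v**2.
No constant or linear terms (consistent with a singular point). Quadratic part: v**2. Cubic part: -u**3 + 2*u**2*v.
The quadratic part v**2 is a perfect square, so there is a single (double) tangent line v = 0, i.e. y = 2. Restricting the cubic part to that line (v = 0) leaves -u**3 ≠ 0, so f is not divisible by v and the branch is v² ≈ u**3 to lowest order — this is a cusp.
Classification: cusp.


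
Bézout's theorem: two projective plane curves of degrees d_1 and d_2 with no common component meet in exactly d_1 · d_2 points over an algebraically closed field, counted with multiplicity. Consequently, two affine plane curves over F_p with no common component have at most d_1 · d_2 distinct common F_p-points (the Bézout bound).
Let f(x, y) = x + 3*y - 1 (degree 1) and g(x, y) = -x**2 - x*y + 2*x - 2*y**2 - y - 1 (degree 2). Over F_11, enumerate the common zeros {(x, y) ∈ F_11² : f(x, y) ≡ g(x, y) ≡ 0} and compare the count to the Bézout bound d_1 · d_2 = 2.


Common zeros: {(1, 0), (10, 8)}; count = 2; Bézout bound = 2.

deg(f) = 1, deg(g) = 2, so Bézout bound = 2.
Scan x ∈ F_11. For each x, list the y ∈ F_11 with f(x, y) ≡ 0 and those with g(x, y) ≡ 0 (mod 11); the common zeros in that column are the intersection.
  x = 0: f ≡ 0 at y ∈ {4}; g ≡ 0 at y ∈ {2, 3}; common: ∅.
  x = 1: f ≡ 0 at y ∈ {0}; g ≡ 0 at y ∈ {0, 10}; common: {0}.
  x = 2: f ≡ 0 at y ∈ {7}; g ≡ 0 at y ∈ {5, 10}; common: ∅.
  x = 3: f ≡ 0 at y ∈ {3}; g ≡ 0 at y ∈ ∅; common: ∅.
  x = 4: f ≡ 0 at y ∈ {10}; g ≡ 0 at y ∈ ∅; common: ∅.
  x = 5: f ≡ 0 at y ∈ {6}; g ≡ 0 at y ∈ ∅; common: ∅.
  x = 6: f ≡ 0 at y ∈ {2}; g ≡ 0 at y ∈ {5, 8}; common: ∅.
  x = 7: f ≡ 0 at y ∈ {9}; g ≡ 0 at y ∈ ∅; common: ∅.
  x = 8: f ≡ 0 at y ∈ {5}; g ≡ 0 at y ∈ ∅; common: ∅.
  x = 9: f ≡ 0 at y ∈ {1}; g ≡ 0 at y ∈ ∅; common: ∅.
  x = 10: f ≡ 0 at y ∈ {8}; g ≡ 0 at y ∈ {3, 8}; common: {8}.
Collecting: common zeros = {(1, 0), (10, 8)}, so the count is 2.
Comparison with the Bézout bound: 2 ≤ 2 = deg(f)·deg(g), as expected for curves with no common component (the bound is attained).


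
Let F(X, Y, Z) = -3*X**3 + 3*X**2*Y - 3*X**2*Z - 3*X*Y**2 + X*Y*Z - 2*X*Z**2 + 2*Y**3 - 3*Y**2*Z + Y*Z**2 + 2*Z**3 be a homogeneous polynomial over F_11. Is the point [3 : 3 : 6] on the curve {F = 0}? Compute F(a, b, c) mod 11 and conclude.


F(3,3,6) ≡ 5 (mod 11); P is NOT on the curve.

Evaluate F(3, 3, 6) term-by-term (mod 11).
  -3*X**3 ↦ -3·27·1·1 = -81
  3*X**2*Y ↦ 3·9·3·1 = 81
  -3*X**2*Z ↦ -3·9·1·6 = -162
  -3*X*Y**2 ↦ -3·3·9·1 = -81
  X*Y*Z ↦ 1·3·3·6 = 54
  -2*X*Z**2 ↦ -2·3·1·36 = -216
  2*Y**3 ↦ 2·1·27·1 = 54
  -3*Y**2*Z ↦ -3·1·9·6 = -162
  Y*Z**2 ↦ 1·1·3·36 = 108
  2*Z**3 ↦ 2·1·1·216 = 432
Sum: F(3, 3, 6) = (-81) + (81) + (-162) + (-81) + (54) + (-216) + (54) + (-162) + (108) + (432) = 27.
Reducing mod 11: 27 ≡ 5 (mod 11).
Since F(a, b, c) ≡ 5 ≠ 0 (mod 11), P does NOT lie on the curve.


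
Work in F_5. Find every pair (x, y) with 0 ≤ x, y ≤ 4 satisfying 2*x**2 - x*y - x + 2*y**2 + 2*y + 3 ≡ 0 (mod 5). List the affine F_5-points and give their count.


Affine F_5-points: {(0, 2), (1, 3), (1, 4), (4, 2), (4, 4)}; count = 5.

For each of the 25 pairs (x, y) ∈ F_5², evaluate f(x, y) mod 5. Record the zeros.
  x = 0: [0↦3, 1↦2, 2↦0, 3↦2, 4↦3]  zeros at y ∈ {2}
  x = 1: [0↦4, 1↦2, 2↦4, 3↦0, 4↦0]  zeros at y ∈ {3, 4}
  x = 2: [0↦4, 1↦1, 2↦2, 3↦2, 4↦1]  zeros at y ∈ ∅
  x = 3: [0↦3, 1↦4, 2↦4, 3↦3, 4↦1]  zeros at y ∈ ∅
  x = 4: [0↦1, 1↦1, 2↦0, 3↦3, 4↦0]  zeros at y ∈ {2, 4}
Collecting zeros: affine points = {(0, 2), (1, 3), (1, 4), (4, 2), (4, 4)}.
Total count |C(F_5)_aff| = 5.


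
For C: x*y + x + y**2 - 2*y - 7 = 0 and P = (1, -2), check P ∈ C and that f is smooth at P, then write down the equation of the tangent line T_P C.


Tangent line at P: -x - 5*y - 9 = 0.

Step 1: f(1, -2) = 0, so P lies on C.
Step 2: partial derivatives
  f_x(x, y) = y + 1, f_y(x, y) = x + 2*y - 2.
  f_x(P) = -1, f_y(P) = -5 (gradient nonzero, so P is smooth).
Step 3: tangent line at P: -1·(x − 1) + -5·(y − -2) = 0.
Expanding: -x - 5*y - 9 = 0.


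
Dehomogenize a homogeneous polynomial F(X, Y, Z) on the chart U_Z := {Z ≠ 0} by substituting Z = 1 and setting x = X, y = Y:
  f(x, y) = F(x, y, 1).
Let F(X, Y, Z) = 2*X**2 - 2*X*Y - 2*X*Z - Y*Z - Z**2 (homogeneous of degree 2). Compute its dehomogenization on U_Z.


f(x, y) = 2*x**2 - 2*x*y - 2*x - y - 1

On U_Z we set Z = 1. Each monomial c·X^i·Y^j·Z^k in F becomes c·x^i·y^j·1^k = c·x^i·y^j.
Substituting Z = 1: F(X, Y, 1) = 2*x**2 - 2*x*y - 2*x - y - 1.
Note: deg(f) ≤ deg(F) = 2; strict inequality happens when F is divisible by Z (lost terms).


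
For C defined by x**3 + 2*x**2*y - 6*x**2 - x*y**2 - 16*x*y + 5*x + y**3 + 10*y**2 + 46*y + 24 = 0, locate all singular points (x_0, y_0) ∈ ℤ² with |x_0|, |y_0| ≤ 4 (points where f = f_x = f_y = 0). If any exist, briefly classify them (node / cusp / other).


Singular points: {(3, -2)}; classification: node.

Compute partial derivatives:
  f_x = 3*x**2 + 4*x*y - 12*x - y**2 - 16*y + 5.
  f_y = 2*x**2 - 2*x*y - 16*x + 3*y**2 + 20*y + 46.
Scan x_0 ∈ {−4, ..., 4}. For each x_0, f_y(x_0, y) is a polynomial in y; find its integer roots y ∈ {−4, ..., 4}, then test f_x and f at those candidates.
  x = -4: f_y(-4, y) = 3*y**2 + 28*y + 142; no integer root y with |y| ≤ 4.
  x = -3: f_y(-3, y) = 3*y**2 + 26*y + 112; no integer root y with |y| ≤ 4.
  x = -2: f_y(-2, y) = 3*y**2 + 24*y + 86; no integer root y with |y| ≤ 4.
  x = -1: f_y(-1, y) = 3*y**2 + 22*y + 64; no integer root y with |y| ≤ 4.
  x = 0: f_y(0, y) = 3*y**2 + 20*y + 46; no integer root y with |y| ≤ 4.
  x = 1: f_y(1, y) = 3*y**2 + 18*y + 32; no integer root y with |y| ≤ 4.
  x = 2: f_y(2, y) = 3*y**2 + 16*y + 22; no integer root y with |y| ≤ 4.
  x = 3: f_y(3, y) = 3*y**2 + 14*y + 16; vanishes at y ∈ {-2}. (3, -2): f_x = 0, f = 0 — SINGULAR.
  x = 4: f_y(4, y) = 3*y**2 + 12*y + 14; no integer root y with |y| ≤ 4.
Only singular point on the grid: (3, -2).
Classify: substitute x = 3 + u, y = -2 + v and expand: f = u**3 + 2*u**2*v - u**2 - u*v**2 + v**3 + v**2.
No constant or linear terms (consistent with a singular point). Quadratic part: -u**2 + v**2. Cubic part: u**3 + 2*u**2*v - u*v**2 + v**3.
The quadratic part v**2 - u**2 = (v − u)(v + u) splits into two distinct linear factors, so there are two distinct tangent lines y − -2 = ±(x − 3) — this is a node (ordinary double point).
Classification: node.


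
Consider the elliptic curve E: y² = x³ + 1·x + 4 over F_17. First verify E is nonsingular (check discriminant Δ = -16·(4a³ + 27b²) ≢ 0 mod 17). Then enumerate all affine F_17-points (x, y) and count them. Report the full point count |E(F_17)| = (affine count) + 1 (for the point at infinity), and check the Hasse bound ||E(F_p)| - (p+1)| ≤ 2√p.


Affine points = {(0, 2), (0, 15), (3, 0), (4, 2), (4, 15), (5, 7), (5, 10), (13, 2), (13, 15), (14, 5), (14, 12), (16, 6), (16, 11)}; affine count = 13; |E(F_17)| = 14.

Discriminant check: Δ ∝ 4a³ + 27b² = 4·1³ + 27·4² = 4·1 + 27·16 ≡ 11 (mod 17). Nonzero ⇒ E is nonsingular.
For each x ∈ F_17, compute rhs = x³ + 1·x + 4 mod 17, then count y ∈ F_17 with y² ≡ rhs.
  x = 0: rhs = 4, matching y values: 2, 15 (2 points).
  x = 1: rhs = 6, matching y values: none (0 points).
  x = 2: rhs = 14, matching y values: none (0 points).
  x = 3: rhs = 0, matching y values: 0 (1 points).
  x = 4: rhs = 4, matching y values: 2, 15 (2 points).
  x = 5: rhs = 15, matching y values: 7, 10 (2 points).
  x = 6: rhs = 5, matching y values: none (0 points).
  x = 7: rhs = 14, matching y values: none (0 points).
  x = 8: rhs = 14, matching y values: none (0 points).
  x = 9: rhs = 11, matching y values: none (0 points).
  x = 10: rhs = 11, matching y values: none (0 points).
  x = 11: rhs = 3, matching y values: none (0 points).
  x = 12: rhs = 10, matching y values: none (0 points).
  x = 13: rhs = 4, matching y values: 2, 15 (2 points).
  x = 14: rhs = 8, matching y values: 5, 12 (2 points).
  x = 15: rhs = 11, matching y values: none (0 points).
  x = 16: rhs = 2, matching y values: 6, 11 (2 points).
Total affine count: 13.
Full point count |E(F_17)| = 13 + 1 = 14.
Hasse bound: |14 − (17+1)| = |-4| = 4 ≤ 2√17 ≈ 8.2462 ✓.


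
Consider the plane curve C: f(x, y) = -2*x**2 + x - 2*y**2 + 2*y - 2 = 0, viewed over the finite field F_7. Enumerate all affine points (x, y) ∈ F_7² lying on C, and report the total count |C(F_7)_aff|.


Affine F_7-points: {(0, 3), (0, 5), (1, 2), (1, 6), (3, 2), (3, 6), (4, 3), (4, 5)}; count = 8.

For each of the 49 pairs (x, y) ∈ F_7², evaluate f(x, y) mod 7. Record the zeros.
  x = 0: [0↦5, 1↦5, 2↦1, 3↦0, 4↦2, 5↦0, 6↦1]  zeros at y ∈ {3, 5}
  x = 1: [0↦4, 1↦4, 2↦0, 3↦6, 4↦1, 5↦6, 6↦0]  zeros at y ∈ {2, 6}
  x = 2: [0↦6, 1↦6, 2↦2, 3↦1, 4↦3, 5↦1, 6↦2]  zeros at y ∈ ∅
  x = 3: [0↦4, 1↦4, 2↦0, 3↦6, 4↦1, 5↦6, 6↦0]  zeros at y ∈ {2, 6}
  x = 4: [0↦5, 1↦5, 2↦1, 3↦0, 4↦2, 5↦0, 6↦1]  zeros at y ∈ {3, 5}
  x = 5: [0↦2, 1↦2, 2↦5, 3↦4, 4↦6, 5↦4, 6↦5]  zeros at y ∈ ∅
  x = 6: [0↦2, 1↦2, 2↦5, 3↦4, 4↦6, 5↦4, 6↦5]  zeros at y ∈ ∅
Collecting zeros: affine points = {(0, 3), (0, 5), (1, 2), (1, 6), (3, 2), (3, 6), (4, 3), (4, 5)}.
Total count |C(F_7)_aff| = 8.


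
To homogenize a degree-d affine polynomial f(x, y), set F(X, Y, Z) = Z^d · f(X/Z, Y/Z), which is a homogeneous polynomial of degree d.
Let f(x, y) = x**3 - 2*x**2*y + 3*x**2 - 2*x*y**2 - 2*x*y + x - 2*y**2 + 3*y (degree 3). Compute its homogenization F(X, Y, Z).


F(X, Y, Z) = X**3 - 2*X**2*Y + 3*X**2*Z - 2*X*Y**2 - 2*X*Y*Z + X*Z**2 - 2*Y**2*Z + 3*Y*Z**2

deg(f) = 3.
Substitute x = X/Z, y = Y/Z into f, then multiply by Z^3.
  monomial 1·x^3·y^0 ↦ 1·X^3·Y^0·Z^0.
  monomial -2·x^2·y^1 ↦ -2·X^2·Y^1·Z^0.
  monomial 3·x^2·y^0 ↦ 3·X^2·Y^0·Z^1.
  monomial -2·x^1·y^2 ↦ -2·X^1·Y^2·Z^0.
  monomial -2·x^1·y^1 ↦ -2·X^1·Y^1·Z^1.
  monomial 1·x^1·y^0 ↦ 1·X^1·Y^0·Z^2.
  monomial -2·x^0·y^2 ↦ -2·X^0·Y^2·Z^1.
  monomial 3·x^0·y^1 ↦ 3·X^0·Y^1·Z^2.
Collecting: F(X, Y, Z) = X**3 - 2*X**2*Y + 3*X**2*Z - 2*X*Y**2 - 2*X*Y*Z + X*Z**2 - 2*Y**2*Z + 3*Y*Z**2.


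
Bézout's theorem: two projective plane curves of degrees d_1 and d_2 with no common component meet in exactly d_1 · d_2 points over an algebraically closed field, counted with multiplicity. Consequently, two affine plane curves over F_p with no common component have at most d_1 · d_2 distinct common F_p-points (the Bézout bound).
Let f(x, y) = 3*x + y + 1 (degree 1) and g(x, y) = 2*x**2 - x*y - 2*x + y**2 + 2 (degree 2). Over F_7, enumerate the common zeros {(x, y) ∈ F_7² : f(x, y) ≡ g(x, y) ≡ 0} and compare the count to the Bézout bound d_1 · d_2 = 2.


Common zeros: {(5, 5)}; count = 1; Bézout bound = 2.

deg(f) = 1, deg(g) = 2, so Bézout bound = 2.
Scan x ∈ F_7. For each x, list the y ∈ F_7 with f(x, y) ≡ 0 and those with g(x, y) ≡ 0 (mod 7); the common zeros in that column are the intersection.
  x = 0: f ≡ 0 at y ∈ {6}; g ≡ 0 at y ∈ ∅; common: ∅.
  x = 1: f ≡ 0 at y ∈ {3}; g ≡ 0 at y ∈ {4}; common: ∅.
  x = 2: f ≡ 0 at y ∈ {0}; g ≡ 0 at y ∈ {4, 5}; common: ∅.
  x = 3: f ≡ 0 at y ∈ {4}; g ≡ 0 at y ∈ {0, 3}; common: ∅.
  x = 4: f ≡ 0 at y ∈ {1}; g ≡ 0 at y ∈ ∅; common: ∅.
  x = 5: f ≡ 0 at y ∈ {5}; g ≡ 0 at y ∈ {0, 5}; common: {5}.
  x = 6: f ≡ 0 at y ∈ {2}; g ≡ 0 at y ∈ ∅; common: ∅.
Collecting: common zeros = {(5, 5)}, so the count is 1.
Comparison with the Bézout bound: 1 ≤ 2 = deg(f)·deg(g), as expected for curves with no common component (the affine F_7-count falls short of the bound because intersections may lie at infinity, over extension fields, or carry multiplicity).


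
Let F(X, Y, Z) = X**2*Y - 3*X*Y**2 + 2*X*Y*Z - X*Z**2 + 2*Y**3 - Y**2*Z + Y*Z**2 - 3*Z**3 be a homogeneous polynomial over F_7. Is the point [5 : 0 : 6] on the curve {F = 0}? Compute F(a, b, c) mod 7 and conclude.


F(5,0,6) ≡ 5 (mod 7); P is NOT on the curve.

Evaluate F(5, 0, 6) term-by-term (mod 7).
  X**2*Y ↦ 1·25·0·1 = 0
  -3*X*Y**2 ↦ -3·5·0·1 = 0
  2*X*Y*Z ↦ 2·5·0·6 = 0
  -X*Z**2 ↦ -1·5·1·36 = -180
  2*Y**3 ↦ 2·1·0·1 = 0
  -Y**2*Z ↦ -1·1·0·6 = 0
  Y*Z**2 ↦ 1·1·0·36 = 0
  -3*Z**3 ↦ -3·1·1·216 = -648
Sum: F(5, 0, 6) = (0) + (0) + (0) + (-180) + (0) + (0) + (0) + (-648) = -828.
Reducing mod 7: -828 ≡ 5 (mod 7).
Since F(a, b, c) ≡ 5 ≠ 0 (mod 7), P does NOT lie on the curve.


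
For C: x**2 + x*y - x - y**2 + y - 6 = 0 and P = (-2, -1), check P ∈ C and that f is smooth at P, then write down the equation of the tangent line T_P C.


Tangent line at P: -6*x + y - 11 = 0.

Step 1: f(-2, -1) = 0, so P lies on C.
Step 2: partial derivatives
  f_x(x, y) = 2*x + y - 1, f_y(x, y) = x - 2*y + 1.
  f_x(P) = -6, f_y(P) = 1 (gradient nonzero, so P is smooth).
Step 3: tangent line at P: -6·(x − -2) + 1·(y − -1) = 0.
Expanding: -6*x + y - 11 = 0.


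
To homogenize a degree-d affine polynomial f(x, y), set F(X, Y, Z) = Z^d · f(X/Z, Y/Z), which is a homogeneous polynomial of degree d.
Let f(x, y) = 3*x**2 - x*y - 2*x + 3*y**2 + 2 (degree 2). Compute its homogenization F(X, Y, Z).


F(X, Y, Z) = 3*X**2 - X*Y - 2*X*Z + 3*Y**2 + 2*Z**2

deg(f) = 2.
Substitute x = X/Z, y = Y/Z into f, then multiply by Z^2.
  monomial 3·x^2·y^0 ↦ 3·X^2·Y^0·Z^0.
  monomial -1·x^1·y^1 ↦ -1·X^1·Y^1·Z^0.
  monomial -2·x^1·y^0 ↦ -2·X^1·Y^0·Z^1.
  monomial 3·x^0·y^2 ↦ 3·X^0·Y^2·Z^0.
  monomial 2·x^0·y^0 ↦ 2·X^0·Y^0·Z^2.
Collecting: F(X, Y, Z) = 3*X**2 - X*Y - 2*X*Z + 3*Y**2 + 2*Z**2.


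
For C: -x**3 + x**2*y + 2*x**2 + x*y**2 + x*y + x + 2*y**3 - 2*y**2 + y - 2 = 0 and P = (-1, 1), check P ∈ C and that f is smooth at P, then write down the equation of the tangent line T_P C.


Tangent line at P: -6*x + y - 7 = 0.

Step 1: f(-1, 1) = 0, so P lies on C.
Step 2: partial derivatives
  f_x(x, y) = -3*x**2 + 2*x*y + 4*x + y**2 + y + 1, f_y(x, y) = x**2 + 2*x*y + x + 6*y**2 - 4*y + 1.
  f_x(P) = -6, f_y(P) = 1 (gradient nonzero, so P is smooth).
Step 3: tangent line at P: -6·(x − -1) + 1·(y − 1) = 0.
Expanding: -6*x + y - 7 = 0.


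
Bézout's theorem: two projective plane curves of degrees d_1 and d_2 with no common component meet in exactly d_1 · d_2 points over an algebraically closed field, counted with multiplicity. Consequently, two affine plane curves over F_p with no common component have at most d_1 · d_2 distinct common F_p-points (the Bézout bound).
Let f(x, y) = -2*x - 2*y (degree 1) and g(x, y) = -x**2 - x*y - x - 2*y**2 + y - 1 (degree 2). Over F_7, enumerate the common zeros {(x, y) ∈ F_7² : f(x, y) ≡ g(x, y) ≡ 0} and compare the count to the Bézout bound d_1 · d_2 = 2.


Common zeros: ∅; count = 0; Bézout bound = 2.

deg(f) = 1, deg(g) = 2, so Bézout bound = 2.
Scan x ∈ F_7. For each x, list the y ∈ F_7 with f(x, y) ≡ 0 and those with g(x, y) ≡ 0 (mod 7); the common zeros in that column are the intersection.
  x = 0: f ≡ 0 at y ∈ {0}; g ≡ 0 at y ∈ {2}; common: ∅.
  x = 1: f ≡ 0 at y ∈ {6}; g ≡ 0 at y ∈ {3, 4}; common: ∅.
  x = 2: f ≡ 0 at y ∈ {5}; g ≡ 0 at y ∈ {0, 3}; common: ∅.
  x = 3: f ≡ 0 at y ∈ {4}; g ≡ 0 at y ∈ ∅; common: ∅.
  x = 4: f ≡ 0 at y ∈ {3}; g ≡ 0 at y ∈ {0, 2}; common: ∅.
  x = 5: f ≡ 0 at y ∈ {2}; g ≡ 0 at y ∈ ∅; common: ∅.
  x = 6: f ≡ 0 at y ∈ {1}; g ≡ 0 at y ∈ ∅; common: ∅.
Collecting: common zeros = ∅, so the count is 0.
Comparison with the Bézout bound: 0 ≤ 2 = deg(f)·deg(g), as expected for curves with no common component (the affine F_7-count falls short of the bound because intersections may lie at infinity, over extension fields, or carry multiplicity).


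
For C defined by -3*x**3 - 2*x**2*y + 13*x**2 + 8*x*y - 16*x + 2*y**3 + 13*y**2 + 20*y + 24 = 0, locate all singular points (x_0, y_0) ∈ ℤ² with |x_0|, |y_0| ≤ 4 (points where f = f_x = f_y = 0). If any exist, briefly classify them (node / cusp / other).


Singular points: {(2, -2)}; classification: node.

Compute partial derivatives:
  f_x = -9*x**2 - 4*x*y + 26*x + 8*y - 16.
  f_y = -2*x**2 + 8*x + 6*y**2 + 26*y + 20.
Scan x_0 ∈ {−4, ..., 4}. For each x_0, f_y(x_0, y) is a polynomial in y; find its integer roots y ∈ {−4, ..., 4}, then test f_x and f at those candidates.
  x = -4: f_y(-4, y) = 6*y**2 + 26*y - 44; no integer root y with |y| ≤ 4.
  x = -3: f_y(-3, y) = 6*y**2 + 26*y - 22; no integer root y with |y| ≤ 4.
  x = -2: f_y(-2, y) = 6*y**2 + 26*y - 4; no integer root y with |y| ≤ 4.
  x = -1: f_y(-1, y) = 6*y**2 + 26*y + 10; no integer root y with |y| ≤ 4.
  x = 0: f_y(0, y) = 6*y**2 + 26*y + 20; vanishes at y ∈ {-1}. (0, -1): f_x = -24 ≠ 0.
  x = 1: f_y(1, y) = 6*y**2 + 26*y + 26; no integer root y with |y| ≤ 4.
  x = 2: f_y(2, y) = 6*y**2 + 26*y + 28; vanishes at y ∈ {-2}. (2, -2): f_x = 0, f = 0 — SINGULAR.
  x = 3: f_y(3, y) = 6*y**2 + 26*y + 26; no integer root y with |y| ≤ 4.
  x = 4: f_y(4, y) = 6*y**2 + 26*y + 20; vanishes at y ∈ {-1}. (4, -1): f_x = -48 ≠ 0.
Only singular point on the grid: (2, -2).
Classify: substitute x = 2 + u, y = -2 + v and expand: f = -3*u**3 - 2*u**2*v - u**2 + 2*v**3 + v**2.
No constant or linear terms (consistent with a singular point). Quadratic part: -u**2 + v**2. Cubic part: -3*u**3 - 2*u**2*v + 2*v**3.
The quadratic part v**2 - u**2 = (v − u)(v + u) splits into two distinct linear factors, so there are two distinct tangent lines y − -2 = ±(x − 2) — this is a node (ordinary double point).
Classification: node.
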